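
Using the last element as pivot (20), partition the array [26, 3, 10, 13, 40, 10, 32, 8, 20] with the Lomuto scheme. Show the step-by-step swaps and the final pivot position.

Lomuto partition with pivot = 20:

Initial array: [26, 3, 10, 13, 40, 10, 32, 8, 20]

arr[0]=26 > 20: no swap
arr[1]=3 <= 20: swap with position 0, array becomes [3, 26, 10, 13, 40, 10, 32, 8, 20]
arr[2]=10 <= 20: swap with position 1, array becomes [3, 10, 26, 13, 40, 10, 32, 8, 20]
arr[3]=13 <= 20: swap with position 2, array becomes [3, 10, 13, 26, 40, 10, 32, 8, 20]
arr[4]=40 > 20: no swap
arr[5]=10 <= 20: swap with position 3, array becomes [3, 10, 13, 10, 40, 26, 32, 8, 20]
arr[6]=32 > 20: no swap
arr[7]=8 <= 20: swap with position 4, array becomes [3, 10, 13, 10, 8, 26, 32, 40, 20]

Place pivot at position 5: [3, 10, 13, 10, 8, 20, 32, 40, 26]
Pivot position: 5

After partitioning with pivot 20, the array becomes [3, 10, 13, 10, 8, 20, 32, 40, 26]. The pivot is placed at index 5. All elements to the left of the pivot are <= 20, and all elements to the right are > 20.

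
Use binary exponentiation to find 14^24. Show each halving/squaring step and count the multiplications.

Computing 14^24 by squaring (build up from 14^1; each line after the first costs one multiplication):

14^1 = 14
14^2 = (14^1)^2 = 14^2 = 196
14^3 = 14 * 14^2 = 14 * 196 = 2744
14^6 = (14^3)^2 = 2744^2 = 7529536
14^12 = (14^6)^2 = 7529536^2 = 56693912375296
14^24 = (14^12)^2 = 56693912375296^2 = 3214199700417740936751087616

Result: 3214199700417740936751087616
Multiplications needed: 5 (5 lines after 14^1)

14^24 = 3214199700417740936751087616. Using exponentiation by squaring, this requires 5 multiplications. The key idea: if the exponent is even, square the half-power; if odd, multiply by the base once.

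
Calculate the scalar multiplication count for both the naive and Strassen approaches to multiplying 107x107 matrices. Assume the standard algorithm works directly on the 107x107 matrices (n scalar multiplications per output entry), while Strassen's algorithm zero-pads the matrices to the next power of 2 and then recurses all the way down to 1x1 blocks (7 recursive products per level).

Matrix multiplication for 107x107 matrices:

Strassen's algorithm requires power-of-2 dimensions. Pad 107x107 to 128x128 (next power of 2).

Standard algorithm: 107^3 = 1225043 multiplications
Strassen's algorithm: 7^(log2(128)) = 7^7 = 823543 multiplications
Savings: 1225043 - 823543 = 401500 multiplications

Standard: 1225043 multiplications (107^3). Strassen: 823543 multiplications (7^7, after padding to 128x128). Strassen reduces 8 recursive multiplications to 7 at each level.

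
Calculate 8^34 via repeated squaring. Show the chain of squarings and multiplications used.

Computing 8^34 by squaring (build up from 8^1; each line after the first costs one multiplication):

8^1 = 8
8^2 = (8^1)^2 = 8^2 = 64
8^4 = (8^2)^2 = 64^2 = 4096
8^8 = (8^4)^2 = 4096^2 = 16777216
8^16 = (8^8)^2 = 16777216^2 = 281474976710656
8^17 = 8 * 8^16 = 8 * 281474976710656 = 2251799813685248
8^34 = (8^17)^2 = 2251799813685248^2 = 5070602400912917605986812821504

Result: 5070602400912917605986812821504
Multiplications needed: 6 (6 lines after 8^1)

8^34 = 5070602400912917605986812821504. Using exponentiation by squaring, this requires 6 multiplications. The key idea: if the exponent is even, square the half-power; if odd, multiply by the base once.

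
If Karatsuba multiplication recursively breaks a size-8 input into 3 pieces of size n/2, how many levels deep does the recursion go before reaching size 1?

For divide and conquer with division factor 2:

Problem sizes at each level:
Level 0: 8
Level 1: 4
Level 2: 2
Level 3: 1

The root is level 0 and the size-1 base case is level 3 (the tree spans levels 0 through 3, i.e. 4 levels counting the root), so the depth is the number of divisions: log_2(8) = 3

The recursion tree depth is log_2(8) = 3. At each level, the problem size is divided by 2, so it takes 3 divisions to reduce to a base case of size 1. The algorithm makes 3 recursive calls at each level.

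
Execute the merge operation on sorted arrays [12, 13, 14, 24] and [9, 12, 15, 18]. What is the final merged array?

Merging process:

Compare 12 vs 9: take 9 from right. Merged: [9]
Compare 12 vs 12: take 12 from left. Merged: [9, 12]
Compare 13 vs 12: take 12 from right. Merged: [9, 12, 12]
Compare 13 vs 15: take 13 from left. Merged: [9, 12, 12, 13]
Compare 14 vs 15: take 14 from left. Merged: [9, 12, 12, 13, 14]
Compare 24 vs 15: take 15 from right. Merged: [9, 12, 12, 13, 14, 15]
Compare 24 vs 18: take 18 from right. Merged: [9, 12, 12, 13, 14, 15, 18]
Append remaining from left: [24]. Merged: [9, 12, 12, 13, 14, 15, 18, 24]

Final merged array: [9, 12, 12, 13, 14, 15, 18, 24]
Total comparisons: 7

The merged array is [9, 12, 12, 13, 14, 15, 18, 24], requiring 7 comparisons. The merge step runs in O(n) time where n is the total number of elements.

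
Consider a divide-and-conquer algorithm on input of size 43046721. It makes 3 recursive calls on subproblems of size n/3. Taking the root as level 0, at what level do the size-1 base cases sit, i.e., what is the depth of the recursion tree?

For divide and conquer with division factor 3:

Problem sizes at each level:
Level 0: 43046721
Level 1: 14348907
Level 2: 4782969
Level 3: 1594323
Level 4: 531441
Level 5: 177147
Level 6: 59049
Level 7: 19683
Level 8: 6561
Level 9: 2187
Level 10: 729
Level 11: 243
Level 12: 81
Level 13: 27
Level 14: 9
Level 15: 3
Level 16: 1

The root is level 0 and the size-1 base case is level 16 (the tree spans levels 0 through 16, i.e. 17 levels counting the root), so the depth is the number of divisions: log_3(43046721) = 16

The recursion tree depth is log_3(43046721) = 16. At each level, the problem size is divided by 3, so it takes 16 divisions to reduce to a base case of size 1. The algorithm makes 3 recursive calls at each level.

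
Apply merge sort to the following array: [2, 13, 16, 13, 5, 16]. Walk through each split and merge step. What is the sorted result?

Merge sort trace:

Split: [2, 13, 16, 13, 5, 16] -> [2, 13, 16] and [13, 5, 16]
  Split: [2, 13, 16] -> [2] and [13, 16]
    Split: [13, 16] -> [13] and [16]
    Merge: [13] + [16] -> [13, 16]
  Merge: [2] + [13, 16] -> [2, 13, 16]
  Split: [13, 5, 16] -> [13] and [5, 16]
    Split: [5, 16] -> [5] and [16]
    Merge: [5] + [16] -> [5, 16]
  Merge: [13] + [5, 16] -> [5, 13, 16]
Merge: [2, 13, 16] + [5, 13, 16] -> [2, 5, 13, 13, 16, 16]

Final sorted array: [2, 5, 13, 13, 16, 16]

The merge sort proceeds by recursively splitting the array and merging sorted halves.
After all merges, the sorted array is [2, 5, 13, 13, 16, 16].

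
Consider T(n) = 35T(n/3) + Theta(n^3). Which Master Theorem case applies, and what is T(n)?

Master Theorem for T(n) = 35T(n/3) + O(n^3):

a = 35, b = 3, c = 3
log_b(a) = log_3(35) = 3.2362

Case 1: c = 3 < log_3(35) = 3.2362
T(n) = O(n^(log_3 35))

For T(n) = 35T(n/3) + O(n^3): log_3(35) = 3.2362. This is Case 1 of the Master Theorem (c < log_b(a), work dominated by leaves), giving O(n^(log_3 35)).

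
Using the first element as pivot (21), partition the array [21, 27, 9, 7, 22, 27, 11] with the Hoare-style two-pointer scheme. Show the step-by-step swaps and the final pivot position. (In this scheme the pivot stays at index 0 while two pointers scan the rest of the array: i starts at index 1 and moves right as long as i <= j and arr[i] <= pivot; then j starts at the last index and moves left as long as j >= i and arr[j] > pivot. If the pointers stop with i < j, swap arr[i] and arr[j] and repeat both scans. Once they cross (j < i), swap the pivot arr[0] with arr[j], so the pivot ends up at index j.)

Hoare-style two-pointer partition with pivot = 21:

Initial array: [21, 27, 9, 7, 22, 27, 11]

Pointers start at i = 1, j = 6.
i stops at index 1 (arr[1]=27 > 21), j stops at index 6 (arr[6]=11 <= 21): swap arr[1] and arr[6], array becomes [21, 11, 9, 7, 22, 27, 27]
i ends at 4, j ends at 3: the pointers have crossed (j < i), so scanning stops.

Swap pivot arr[0] with arr[3] to place pivot at position 3: [7, 11, 9, 21, 22, 27, 27]
Pivot position: 3

After partitioning with pivot 21, the array becomes [7, 11, 9, 21, 22, 27, 27]. The pivot is placed at index 3. All elements to the left of the pivot are <= 21, and all elements to the right are > 21.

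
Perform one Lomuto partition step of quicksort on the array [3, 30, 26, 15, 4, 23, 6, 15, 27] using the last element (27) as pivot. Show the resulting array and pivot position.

Lomuto partition with pivot = 27:

Initial array: [3, 30, 26, 15, 4, 23, 6, 15, 27]

arr[0]=3 <= 27: swap with position 0, array becomes [3, 30, 26, 15, 4, 23, 6, 15, 27]
arr[1]=30 > 27: no swap
arr[2]=26 <= 27: swap with position 1, array becomes [3, 26, 30, 15, 4, 23, 6, 15, 27]
arr[3]=15 <= 27: swap with position 2, array becomes [3, 26, 15, 30, 4, 23, 6, 15, 27]
arr[4]=4 <= 27: swap with position 3, array becomes [3, 26, 15, 4, 30, 23, 6, 15, 27]
arr[5]=23 <= 27: swap with position 4, array becomes [3, 26, 15, 4, 23, 30, 6, 15, 27]
arr[6]=6 <= 27: swap with position 5, array becomes [3, 26, 15, 4, 23, 6, 30, 15, 27]
arr[7]=15 <= 27: swap with position 6, array becomes [3, 26, 15, 4, 23, 6, 15, 30, 27]

Place pivot at position 7: [3, 26, 15, 4, 23, 6, 15, 27, 30]
Pivot position: 7

After partitioning with pivot 27, the array becomes [3, 26, 15, 4, 23, 6, 15, 27, 30]. The pivot is placed at index 7. All elements to the left of the pivot are <= 27, and all elements to the right are > 27.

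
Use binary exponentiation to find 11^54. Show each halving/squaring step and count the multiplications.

Computing 11^54 by squaring (build up from 11^1; each line after the first costs one multiplication):

11^1 = 11
11^2 = (11^1)^2 = 11^2 = 121
11^3 = 11 * 11^2 = 11 * 121 = 1331
11^6 = (11^3)^2 = 1331^2 = 1771561
11^12 = (11^6)^2 = 1771561^2 = 3138428376721
11^13 = 11 * 11^12 = 11 * 3138428376721 = 34522712143931
11^26 = (11^13)^2 = 34522712143931^2 = 1191817653772720942460132761
11^27 = 11 * 11^26 = 11 * 1191817653772720942460132761 = 13109994191499930367061460371
11^54 = (11^27)^2 = 13109994191499930367061460371^2 = 171871947701161912897410416779483616222663749691203457641

Result: 171871947701161912897410416779483616222663749691203457641
Multiplications needed: 8 (8 lines after 11^1)

11^54 = 171871947701161912897410416779483616222663749691203457641. Using exponentiation by squaring, this requires 8 multiplications. The key idea: if the exponent is even, square the half-power; if odd, multiply by the base once.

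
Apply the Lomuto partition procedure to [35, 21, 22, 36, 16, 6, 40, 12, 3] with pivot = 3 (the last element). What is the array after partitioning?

Lomuto partition with pivot = 3:

Initial array: [35, 21, 22, 36, 16, 6, 40, 12, 3]

arr[0]=35 > 3: no swap
arr[1]=21 > 3: no swap
arr[2]=22 > 3: no swap
arr[3]=36 > 3: no swap
arr[4]=16 > 3: no swap
arr[5]=6 > 3: no swap
arr[6]=40 > 3: no swap
arr[7]=12 > 3: no swap

Place pivot at position 0: [3, 21, 22, 36, 16, 6, 40, 12, 35]
Pivot position: 0

After partitioning with pivot 3, the array becomes [3, 21, 22, 36, 16, 6, 40, 12, 35]. The pivot is placed at index 0. All elements to the left of the pivot are <= 3, and all elements to the right are > 3.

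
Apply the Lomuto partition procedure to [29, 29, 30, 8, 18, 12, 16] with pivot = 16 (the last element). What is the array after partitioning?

Lomuto partition with pivot = 16:

Initial array: [29, 29, 30, 8, 18, 12, 16]

arr[0]=29 > 16: no swap
arr[1]=29 > 16: no swap
arr[2]=30 > 16: no swap
arr[3]=8 <= 16: swap with position 0, array becomes [8, 29, 30, 29, 18, 12, 16]
arr[4]=18 > 16: no swap
arr[5]=12 <= 16: swap with position 1, array becomes [8, 12, 30, 29, 18, 29, 16]

Place pivot at position 2: [8, 12, 16, 29, 18, 29, 30]
Pivot position: 2

After partitioning with pivot 16, the array becomes [8, 12, 16, 29, 18, 29, 30]. The pivot is placed at index 2. All elements to the left of the pivot are <= 16, and all elements to the right are > 16.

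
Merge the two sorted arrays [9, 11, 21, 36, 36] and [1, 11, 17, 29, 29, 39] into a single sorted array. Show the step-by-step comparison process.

Merging process:

Compare 9 vs 1: take 1 from right. Merged: [1]
Compare 9 vs 11: take 9 from left. Merged: [1, 9]
Compare 11 vs 11: take 11 from left. Merged: [1, 9, 11]
Compare 21 vs 11: take 11 from right. Merged: [1, 9, 11, 11]
Compare 21 vs 17: take 17 from right. Merged: [1, 9, 11, 11, 17]
Compare 21 vs 29: take 21 from left. Merged: [1, 9, 11, 11, 17, 21]
Compare 36 vs 29: take 29 from right. Merged: [1, 9, 11, 11, 17, 21, 29]
Compare 36 vs 29: take 29 from right. Merged: [1, 9, 11, 11, 17, 21, 29, 29]
Compare 36 vs 39: take 36 from left. Merged: [1, 9, 11, 11, 17, 21, 29, 29, 36]
Compare 36 vs 39: take 36 from left. Merged: [1, 9, 11, 11, 17, 21, 29, 29, 36, 36]
Append remaining from right: [39]. Merged: [1, 9, 11, 11, 17, 21, 29, 29, 36, 36, 39]

Final merged array: [1, 9, 11, 11, 17, 21, 29, 29, 36, 36, 39]
Total comparisons: 10

The merged array is [1, 9, 11, 11, 17, 21, 29, 29, 36, 36, 39], requiring 10 comparisons. The merge step runs in O(n) time where n is the total number of elements.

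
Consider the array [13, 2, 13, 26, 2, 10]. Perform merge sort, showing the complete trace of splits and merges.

Merge sort trace:

Split: [13, 2, 13, 26, 2, 10] -> [13, 2, 13] and [26, 2, 10]
  Split: [13, 2, 13] -> [13] and [2, 13]
    Split: [2, 13] -> [2] and [13]
    Merge: [2] + [13] -> [2, 13]
  Merge: [13] + [2, 13] -> [2, 13, 13]
  Split: [26, 2, 10] -> [26] and [2, 10]
    Split: [2, 10] -> [2] and [10]
    Merge: [2] + [10] -> [2, 10]
  Merge: [26] + [2, 10] -> [2, 10, 26]
Merge: [2, 13, 13] + [2, 10, 26] -> [2, 2, 10, 13, 13, 26]

Final sorted array: [2, 2, 10, 13, 13, 26]

The merge sort proceeds by recursively splitting the array and merging sorted halves.
After all merges, the sorted array is [2, 2, 10, 13, 13, 26].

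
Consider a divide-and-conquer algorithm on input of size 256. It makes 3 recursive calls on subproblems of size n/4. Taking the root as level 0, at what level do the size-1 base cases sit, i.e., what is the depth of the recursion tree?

For divide and conquer with division factor 4:

Problem sizes at each level:
Level 0: 256
Level 1: 64
Level 2: 16
Level 3: 4
Level 4: 1

The root is level 0 and the size-1 base case is level 4 (the tree spans levels 0 through 4, i.e. 5 levels counting the root), so the depth is the number of divisions: log_4(256) = 4

The recursion tree depth is log_4(256) = 4. At each level, the problem size is divided by 4, so it takes 4 divisions to reduce to a base case of size 1. The algorithm makes 3 recursive calls at each level.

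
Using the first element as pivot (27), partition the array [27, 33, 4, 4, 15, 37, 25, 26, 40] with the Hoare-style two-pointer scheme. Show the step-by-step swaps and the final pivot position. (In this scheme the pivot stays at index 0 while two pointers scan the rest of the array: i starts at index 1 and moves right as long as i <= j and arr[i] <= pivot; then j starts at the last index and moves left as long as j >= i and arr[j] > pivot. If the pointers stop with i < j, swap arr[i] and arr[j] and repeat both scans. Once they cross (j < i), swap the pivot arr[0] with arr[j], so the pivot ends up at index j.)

Hoare-style two-pointer partition with pivot = 27:

Initial array: [27, 33, 4, 4, 15, 37, 25, 26, 40]

Pointers start at i = 1, j = 8.
i stops at index 1 (arr[1]=33 > 27), j stops at index 7 (arr[7]=26 <= 27): swap arr[1] and arr[7], array becomes [27, 26, 4, 4, 15, 37, 25, 33, 40]
i stops at index 5 (arr[5]=37 > 27), j stops at index 6 (arr[6]=25 <= 27): swap arr[5] and arr[6], array becomes [27, 26, 4, 4, 15, 25, 37, 33, 40]
i ends at 6, j ends at 5: the pointers have crossed (j < i), so scanning stops.

Swap pivot arr[0] with arr[5] to place pivot at position 5: [25, 26, 4, 4, 15, 27, 37, 33, 40]
Pivot position: 5

After partitioning with pivot 27, the array becomes [25, 26, 4, 4, 15, 27, 37, 33, 40]. The pivot is placed at index 5. All elements to the left of the pivot are <= 27, and all elements to the right are > 27.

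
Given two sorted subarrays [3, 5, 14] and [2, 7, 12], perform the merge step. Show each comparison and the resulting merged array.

Merging process:

Compare 3 vs 2: take 2 from right. Merged: [2]
Compare 3 vs 7: take 3 from left. Merged: [2, 3]
Compare 5 vs 7: take 5 from left. Merged: [2, 3, 5]
Compare 14 vs 7: take 7 from right. Merged: [2, 3, 5, 7]
Compare 14 vs 12: take 12 from right. Merged: [2, 3, 5, 7, 12]
Append remaining from left: [14]. Merged: [2, 3, 5, 7, 12, 14]

Final merged array: [2, 3, 5, 7, 12, 14]
Total comparisons: 5

The merged array is [2, 3, 5, 7, 12, 14], requiring 5 comparisons. The merge step runs in O(n) time where n is the total number of elements.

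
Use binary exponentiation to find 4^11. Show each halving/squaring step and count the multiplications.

Computing 4^11 by squaring (build up from 4^1; each line after the first costs one multiplication):

4^1 = 4
4^2 = (4^1)^2 = 4^2 = 16
4^4 = (4^2)^2 = 16^2 = 256
4^5 = 4 * 4^4 = 4 * 256 = 1024
4^10 = (4^5)^2 = 1024^2 = 1048576
4^11 = 4 * 4^10 = 4 * 1048576 = 4194304

Result: 4194304
Multiplications needed: 5 (5 lines after 4^1)

4^11 = 4194304. Using exponentiation by squaring, this requires 5 multiplications. The key idea: if the exponent is even, square the half-power; if odd, multiply by the base once.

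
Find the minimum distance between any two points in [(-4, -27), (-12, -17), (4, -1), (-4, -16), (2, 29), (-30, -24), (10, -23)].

Computing all pairwise distances among 7 points:

d((-4, -27), (-12, -17)) = 12.8062
d((-4, -27), (4, -1)) = 27.2029
d((-4, -27), (-4, -16)) = 11.0
d((-4, -27), (2, 29)) = 56.3205
d((-4, -27), (-30, -24)) = 26.1725
d((-4, -27), (10, -23)) = 14.5602
d((-12, -17), (4, -1)) = 22.6274
d((-12, -17), (-4, -16)) = 8.0623 <-- minimum
d((-12, -17), (2, 29)) = 48.0833
d((-12, -17), (-30, -24)) = 19.3132
d((-12, -17), (10, -23)) = 22.8035
d((4, -1), (-4, -16)) = 17.0
d((4, -1), (2, 29)) = 30.0666
d((4, -1), (-30, -24)) = 41.0488
d((4, -1), (10, -23)) = 22.8035
d((-4, -16), (2, 29)) = 45.3982
d((-4, -16), (-30, -24)) = 27.2029
d((-4, -16), (10, -23)) = 15.6525
d((2, 29), (-30, -24)) = 61.9112
d((2, 29), (10, -23)) = 52.6118
d((-30, -24), (10, -23)) = 40.0125

Closest pair: (-12, -17) and (-4, -16) with distance 8.0623

The closest pair is (-12, -17) and (-4, -16) with Euclidean distance 8.0623. For 7 points, brute-force pairwise comparison is shown above. For large n, the divide-and-conquer algorithm (sort by x, recurse on halves, check the dividing strip) achieves O(n log n).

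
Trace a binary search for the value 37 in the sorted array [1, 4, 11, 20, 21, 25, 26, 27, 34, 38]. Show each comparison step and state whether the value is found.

Binary search for 37 in [1, 4, 11, 20, 21, 25, 26, 27, 34, 38]:

lo=0, hi=9, mid=4, arr[mid]=21 -> 21 < 37, search right half
lo=5, hi=9, mid=7, arr[mid]=27 -> 27 < 37, search right half
lo=8, hi=9, mid=8, arr[mid]=34 -> 34 < 37, search right half
lo=9, hi=9, mid=9, arr[mid]=38 -> 38 > 37, search left half
lo=9 > hi=8, target 37 not found

Binary search determines that 37 is not in the array after 4 comparisons. The search space was exhausted without finding the target.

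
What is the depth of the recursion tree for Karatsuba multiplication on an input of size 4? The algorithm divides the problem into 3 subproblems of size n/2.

For divide and conquer with division factor 2:

Problem sizes at each level:
Level 0: 4
Level 1: 2
Level 2: 1

The root is level 0 and the size-1 base case is level 2 (the tree spans levels 0 through 2, i.e. 3 levels counting the root), so the depth is the number of divisions: log_2(4) = 2

The recursion tree depth is log_2(4) = 2. At each level, the problem size is divided by 2, so it takes 2 divisions to reduce to a base case of size 1. The algorithm makes 3 recursive calls at each level.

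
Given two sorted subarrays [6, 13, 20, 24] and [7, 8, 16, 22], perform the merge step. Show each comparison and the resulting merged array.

Merging process:

Compare 6 vs 7: take 6 from left. Merged: [6]
Compare 13 vs 7: take 7 from right. Merged: [6, 7]
Compare 13 vs 8: take 8 from right. Merged: [6, 7, 8]
Compare 13 vs 16: take 13 from left. Merged: [6, 7, 8, 13]
Compare 20 vs 16: take 16 from right. Merged: [6, 7, 8, 13, 16]
Compare 20 vs 22: take 20 from left. Merged: [6, 7, 8, 13, 16, 20]
Compare 24 vs 22: take 22 from right. Merged: [6, 7, 8, 13, 16, 20, 22]
Append remaining from left: [24]. Merged: [6, 7, 8, 13, 16, 20, 22, 24]

Final merged array: [6, 7, 8, 13, 16, 20, 22, 24]
Total comparisons: 7

The merged array is [6, 7, 8, 13, 16, 20, 22, 24], requiring 7 comparisons. The merge step runs in O(n) time where n is the total number of elements.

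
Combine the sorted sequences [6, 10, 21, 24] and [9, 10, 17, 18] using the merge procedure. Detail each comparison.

Merging process:

Compare 6 vs 9: take 6 from left. Merged: [6]
Compare 10 vs 9: take 9 from right. Merged: [6, 9]
Compare 10 vs 10: take 10 from left. Merged: [6, 9, 10]
Compare 21 vs 10: take 10 from right. Merged: [6, 9, 10, 10]
Compare 21 vs 17: take 17 from right. Merged: [6, 9, 10, 10, 17]
Compare 21 vs 18: take 18 from right. Merged: [6, 9, 10, 10, 17, 18]
Append remaining from left: [21, 24]. Merged: [6, 9, 10, 10, 17, 18, 21, 24]

Final merged array: [6, 9, 10, 10, 17, 18, 21, 24]
Total comparisons: 6

The merged array is [6, 9, 10, 10, 17, 18, 21, 24], requiring 6 comparisons. The merge step runs in O(n) time where n is the total number of elements.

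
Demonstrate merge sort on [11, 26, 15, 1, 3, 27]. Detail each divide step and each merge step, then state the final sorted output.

Merge sort trace:

Split: [11, 26, 15, 1, 3, 27] -> [11, 26, 15] and [1, 3, 27]
  Split: [11, 26, 15] -> [11] and [26, 15]
    Split: [26, 15] -> [26] and [15]
    Merge: [26] + [15] -> [15, 26]
  Merge: [11] + [15, 26] -> [11, 15, 26]
  Split: [1, 3, 27] -> [1] and [3, 27]
    Split: [3, 27] -> [3] and [27]
    Merge: [3] + [27] -> [3, 27]
  Merge: [1] + [3, 27] -> [1, 3, 27]
Merge: [11, 15, 26] + [1, 3, 27] -> [1, 3, 11, 15, 26, 27]

Final sorted array: [1, 3, 11, 15, 26, 27]

The merge sort proceeds by recursively splitting the array and merging sorted halves.
After all merges, the sorted array is [1, 3, 11, 15, 26, 27].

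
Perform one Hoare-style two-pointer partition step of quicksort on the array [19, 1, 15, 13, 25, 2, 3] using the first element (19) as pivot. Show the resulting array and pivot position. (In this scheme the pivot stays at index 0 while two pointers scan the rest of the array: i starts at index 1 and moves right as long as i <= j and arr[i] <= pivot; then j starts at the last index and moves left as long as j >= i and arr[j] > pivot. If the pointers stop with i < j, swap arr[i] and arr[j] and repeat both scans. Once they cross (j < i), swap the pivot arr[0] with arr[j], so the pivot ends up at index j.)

Hoare-style two-pointer partition with pivot = 19:

Initial array: [19, 1, 15, 13, 25, 2, 3]

Pointers start at i = 1, j = 6.
i stops at index 4 (arr[4]=25 > 19), j stops at index 6 (arr[6]=3 <= 19): swap arr[4] and arr[6], array becomes [19, 1, 15, 13, 3, 2, 25]
i ends at 6, j ends at 5: the pointers have crossed (j < i), so scanning stops.

Swap pivot arr[0] with arr[5] to place pivot at position 5: [2, 1, 15, 13, 3, 19, 25]
Pivot position: 5

After partitioning with pivot 19, the array becomes [2, 1, 15, 13, 3, 19, 25]. The pivot is placed at index 5. All elements to the left of the pivot are <= 19, and all elements to the right are > 19.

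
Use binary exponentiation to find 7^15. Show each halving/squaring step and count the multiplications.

Computing 7^15 by squaring (build up from 7^1; each line after the first costs one multiplication):

7^1 = 7
7^2 = (7^1)^2 = 7^2 = 49
7^3 = 7 * 7^2 = 7 * 49 = 343
7^6 = (7^3)^2 = 343^2 = 117649
7^7 = 7 * 7^6 = 7 * 117649 = 823543
7^14 = (7^7)^2 = 823543^2 = 678223072849
7^15 = 7 * 7^14 = 7 * 678223072849 = 4747561509943

Result: 4747561509943
Multiplications needed: 6 (6 lines after 7^1)

7^15 = 4747561509943. Using exponentiation by squaring, this requires 6 multiplications. The key idea: if the exponent is even, square the half-power; if odd, multiply by the base once.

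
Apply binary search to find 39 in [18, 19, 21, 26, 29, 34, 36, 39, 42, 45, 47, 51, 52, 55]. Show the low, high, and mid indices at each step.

Binary search for 39 in [18, 19, 21, 26, 29, 34, 36, 39, 42, 45, 47, 51, 52, 55]:

lo=0, hi=13, mid=6, arr[mid]=36 -> 36 < 39, search right half
lo=7, hi=13, mid=10, arr[mid]=47 -> 47 > 39, search left half
lo=7, hi=9, mid=8, arr[mid]=42 -> 42 > 39, search left half
lo=7, hi=7, mid=7, arr[mid]=39 -> Found target at index 7!

Binary search finds 39 at index 7 after 4 comparisons. The search repeatedly halves the search space by comparing with the middle element.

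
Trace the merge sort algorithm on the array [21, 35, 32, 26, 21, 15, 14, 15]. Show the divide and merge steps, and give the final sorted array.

Merge sort trace:

Split: [21, 35, 32, 26, 21, 15, 14, 15] -> [21, 35, 32, 26] and [21, 15, 14, 15]
  Split: [21, 35, 32, 26] -> [21, 35] and [32, 26]
    Split: [21, 35] -> [21] and [35]
    Merge: [21] + [35] -> [21, 35]
    Split: [32, 26] -> [32] and [26]
    Merge: [32] + [26] -> [26, 32]
  Merge: [21, 35] + [26, 32] -> [21, 26, 32, 35]
  Split: [21, 15, 14, 15] -> [21, 15] and [14, 15]
    Split: [21, 15] -> [21] and [15]
    Merge: [21] + [15] -> [15, 21]
    Split: [14, 15] -> [14] and [15]
    Merge: [14] + [15] -> [14, 15]
  Merge: [15, 21] + [14, 15] -> [14, 15, 15, 21]
Merge: [21, 26, 32, 35] + [14, 15, 15, 21] -> [14, 15, 15, 21, 21, 26, 32, 35]

Final sorted array: [14, 15, 15, 21, 21, 26, 32, 35]

The merge sort proceeds by recursively splitting the array and merging sorted halves.
After all merges, the sorted array is [14, 15, 15, 21, 21, 26, 32, 35].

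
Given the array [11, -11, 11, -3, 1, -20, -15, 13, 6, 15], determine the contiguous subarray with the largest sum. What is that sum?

Using Kadane's algorithm on [11, -11, 11, -3, 1, -20, -15, 13, 6, 15]:

Scanning through the array:
Position 1 (value -11): max_ending_here = 0, max_so_far = 11
Position 2 (value 11): max_ending_here = 11, max_so_far = 11
Position 3 (value -3): max_ending_here = 8, max_so_far = 11
Position 4 (value 1): max_ending_here = 9, max_so_far = 11
Position 5 (value -20): max_ending_here = -11, max_so_far = 11
Position 6 (value -15): max_ending_here = -15, max_so_far = 11
Position 7 (value 13): max_ending_here = 13, max_so_far = 13
Position 8 (value 6): max_ending_here = 19, max_so_far = 19
Position 9 (value 15): max_ending_here = 34, max_so_far = 34

Maximum subarray: [13, 6, 15]
Maximum sum: 34

The maximum subarray is [13, 6, 15] with sum 34. This subarray runs from index 7 to index 9.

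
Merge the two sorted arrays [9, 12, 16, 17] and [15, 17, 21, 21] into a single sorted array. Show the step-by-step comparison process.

Merging process:

Compare 9 vs 15: take 9 from left. Merged: [9]
Compare 12 vs 15: take 12 from left. Merged: [9, 12]
Compare 16 vs 15: take 15 from right. Merged: [9, 12, 15]
Compare 16 vs 17: take 16 from left. Merged: [9, 12, 15, 16]
Compare 17 vs 17: take 17 from left. Merged: [9, 12, 15, 16, 17]
Append remaining from right: [17, 21, 21]. Merged: [9, 12, 15, 16, 17, 17, 21, 21]

Final merged array: [9, 12, 15, 16, 17, 17, 21, 21]
Total comparisons: 5

The merged array is [9, 12, 15, 16, 17, 17, 21, 21], requiring 5 comparisons. The merge step runs in O(n) time where n is the total number of elements.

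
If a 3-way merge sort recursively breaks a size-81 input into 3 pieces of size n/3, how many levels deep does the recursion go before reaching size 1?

For divide and conquer with division factor 3:

Problem sizes at each level:
Level 0: 81
Level 1: 27
Level 2: 9
Level 3: 3
Level 4: 1

The root is level 0 and the size-1 base case is level 4 (the tree spans levels 0 through 4, i.e. 5 levels counting the root), so the depth is the number of divisions: log_3(81) = 4

The recursion tree depth is log_3(81) = 4. At each level, the problem size is divided by 3, so it takes 4 divisions to reduce to a base case of size 1. The algorithm makes 3 recursive calls at each level.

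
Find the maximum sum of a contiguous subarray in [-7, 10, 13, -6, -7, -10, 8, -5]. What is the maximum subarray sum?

Using Kadane's algorithm on [-7, 10, 13, -6, -7, -10, 8, -5]:

Scanning through the array:
Position 1 (value 10): max_ending_here = 10, max_so_far = 10
Position 2 (value 13): max_ending_here = 23, max_so_far = 23
Position 3 (value -6): max_ending_here = 17, max_so_far = 23
Position 4 (value -7): max_ending_here = 10, max_so_far = 23
Position 5 (value -10): max_ending_here = 0, max_so_far = 23
Position 6 (value 8): max_ending_here = 8, max_so_far = 23
Position 7 (value -5): max_ending_here = 3, max_so_far = 23

Maximum subarray: [10, 13]
Maximum sum: 23

The maximum subarray is [10, 13] with sum 23. This subarray runs from index 1 to index 2.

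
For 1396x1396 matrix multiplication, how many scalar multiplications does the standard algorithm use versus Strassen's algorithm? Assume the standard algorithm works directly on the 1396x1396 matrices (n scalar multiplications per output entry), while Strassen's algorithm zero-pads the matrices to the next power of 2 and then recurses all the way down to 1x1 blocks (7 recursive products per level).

Matrix multiplication for 1396x1396 matrices:

Strassen's algorithm requires power-of-2 dimensions. Pad 1396x1396 to 2048x2048 (next power of 2).

Standard algorithm: 1396^3 = 2720547136 multiplications
Strassen's algorithm: 7^(log2(2048)) = 7^11 = 1977326743 multiplications
Savings: 2720547136 - 1977326743 = 743220393 multiplications

Standard: 2720547136 multiplications (1396^3). Strassen: 1977326743 multiplications (7^11, after padding to 2048x2048). Strassen reduces 8 recursive multiplications to 7 at each level.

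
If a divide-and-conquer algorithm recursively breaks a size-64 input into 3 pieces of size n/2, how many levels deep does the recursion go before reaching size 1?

For divide and conquer with division factor 2:

Problem sizes at each level:
Level 0: 64
Level 1: 32
Level 2: 16
Level 3: 8
Level 4: 4
Level 5: 2
Level 6: 1

The root is level 0 and the size-1 base case is level 6 (the tree spans levels 0 through 6, i.e. 7 levels counting the root), so the depth is the number of divisions: log_2(64) = 6

The recursion tree depth is log_2(64) = 6. At each level, the problem size is divided by 2, so it takes 6 divisions to reduce to a base case of size 1. The algorithm makes 3 recursive calls at each level.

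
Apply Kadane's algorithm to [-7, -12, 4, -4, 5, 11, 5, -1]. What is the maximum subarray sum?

Using Kadane's algorithm on [-7, -12, 4, -4, 5, 11, 5, -1]:

Scanning through the array:
Position 1 (value -12): max_ending_here = -12, max_so_far = -7
Position 2 (value 4): max_ending_here = 4, max_so_far = 4
Position 3 (value -4): max_ending_here = 0, max_so_far = 4
Position 4 (value 5): max_ending_here = 5, max_so_far = 5
Position 5 (value 11): max_ending_here = 16, max_so_far = 16
Position 6 (value 5): max_ending_here = 21, max_so_far = 21
Position 7 (value -1): max_ending_here = 20, max_so_far = 21

Maximum subarray: [4, -4, 5, 11, 5]
Maximum sum: 21

The maximum subarray is [4, -4, 5, 11, 5] with sum 21. This subarray runs from index 2 to index 6.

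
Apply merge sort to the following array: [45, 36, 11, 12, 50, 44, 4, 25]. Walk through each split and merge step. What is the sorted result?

Merge sort trace:

Split: [45, 36, 11, 12, 50, 44, 4, 25] -> [45, 36, 11, 12] and [50, 44, 4, 25]
  Split: [45, 36, 11, 12] -> [45, 36] and [11, 12]
    Split: [45, 36] -> [45] and [36]
    Merge: [45] + [36] -> [36, 45]
    Split: [11, 12] -> [11] and [12]
    Merge: [11] + [12] -> [11, 12]
  Merge: [36, 45] + [11, 12] -> [11, 12, 36, 45]
  Split: [50, 44, 4, 25] -> [50, 44] and [4, 25]
    Split: [50, 44] -> [50] and [44]
    Merge: [50] + [44] -> [44, 50]
    Split: [4, 25] -> [4] and [25]
    Merge: [4] + [25] -> [4, 25]
  Merge: [44, 50] + [4, 25] -> [4, 25, 44, 50]
Merge: [11, 12, 36, 45] + [4, 25, 44, 50] -> [4, 11, 12, 25, 36, 44, 45, 50]

Final sorted array: [4, 11, 12, 25, 36, 44, 45, 50]

The merge sort proceeds by recursively splitting the array and merging sorted halves.
After all merges, the sorted array is [4, 11, 12, 25, 36, 44, 45, 50].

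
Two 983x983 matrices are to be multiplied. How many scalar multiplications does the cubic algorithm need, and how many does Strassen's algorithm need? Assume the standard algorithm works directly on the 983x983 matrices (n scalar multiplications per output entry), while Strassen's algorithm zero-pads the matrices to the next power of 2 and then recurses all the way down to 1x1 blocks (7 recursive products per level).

Matrix multiplication for 983x983 matrices:

Strassen's algorithm requires power-of-2 dimensions. Pad 983x983 to 1024x1024 (next power of 2).

Standard algorithm: 983^3 = 949862087 multiplications
Strassen's algorithm: 7^(log2(1024)) = 7^10 = 282475249 multiplications
Savings: 949862087 - 282475249 = 667386838 multiplications

Standard: 949862087 multiplications (983^3). Strassen: 282475249 multiplications (7^10, after padding to 1024x1024). Strassen reduces 8 recursive multiplications to 7 at each level.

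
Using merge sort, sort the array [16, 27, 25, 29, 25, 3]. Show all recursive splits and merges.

Merge sort trace:

Split: [16, 27, 25, 29, 25, 3] -> [16, 27, 25] and [29, 25, 3]
  Split: [16, 27, 25] -> [16] and [27, 25]
    Split: [27, 25] -> [27] and [25]
    Merge: [27] + [25] -> [25, 27]
  Merge: [16] + [25, 27] -> [16, 25, 27]
  Split: [29, 25, 3] -> [29] and [25, 3]
    Split: [25, 3] -> [25] and [3]
    Merge: [25] + [3] -> [3, 25]
  Merge: [29] + [3, 25] -> [3, 25, 29]
Merge: [16, 25, 27] + [3, 25, 29] -> [3, 16, 25, 25, 27, 29]

Final sorted array: [3, 16, 25, 25, 27, 29]

The merge sort proceeds by recursively splitting the array and merging sorted halves.
After all merges, the sorted array is [3, 16, 25, 25, 27, 29].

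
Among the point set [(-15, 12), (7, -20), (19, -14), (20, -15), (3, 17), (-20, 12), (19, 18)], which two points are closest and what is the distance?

Computing all pairwise distances among 7 points:

d((-15, 12), (7, -20)) = 38.833
d((-15, 12), (19, -14)) = 42.8019
d((-15, 12), (20, -15)) = 44.2041
d((-15, 12), (3, 17)) = 18.6815
d((-15, 12), (-20, 12)) = 5.0
d((-15, 12), (19, 18)) = 34.5254
d((7, -20), (19, -14)) = 13.4164
d((7, -20), (20, -15)) = 13.9284
d((7, -20), (3, 17)) = 37.2156
d((7, -20), (-20, 12)) = 41.8688
d((7, -20), (19, 18)) = 39.8497
d((19, -14), (20, -15)) = 1.4142 <-- minimum
d((19, -14), (3, 17)) = 34.8855
d((19, -14), (-20, 12)) = 46.8722
d((19, -14), (19, 18)) = 32.0
d((20, -15), (3, 17)) = 36.2353
d((20, -15), (-20, 12)) = 48.2597
d((20, -15), (19, 18)) = 33.0151
d((3, 17), (-20, 12)) = 23.5372
d((3, 17), (19, 18)) = 16.0312
d((-20, 12), (19, 18)) = 39.4588

Closest pair: (19, -14) and (20, -15) with distance 1.4142

The closest pair is (19, -14) and (20, -15) with Euclidean distance 1.4142. For 7 points, brute-force pairwise comparison is shown above. For large n, the divide-and-conquer algorithm (sort by x, recurse on halves, check the dividing strip) achieves O(n log n).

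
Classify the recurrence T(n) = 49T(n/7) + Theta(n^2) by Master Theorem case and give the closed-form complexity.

Master Theorem for T(n) = 49T(n/7) + O(n^2):

a = 49, b = 7, c = 2
log_b(a) = log_7(49) = 2.0000

Case 2: c = 2 = log_7(49) = 2.0000
T(n) = O(n^2 log n) = O(n^2 log n)

For T(n) = 49T(n/7) + O(n^2): log_7(49) = 2.0000. This is Case 2 of the Master Theorem (c = log_b(a), equal work at all levels), giving O(n^2 log n).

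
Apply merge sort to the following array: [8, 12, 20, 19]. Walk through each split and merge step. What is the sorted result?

Merge sort trace:

Split: [8, 12, 20, 19] -> [8, 12] and [20, 19]
  Split: [8, 12] -> [8] and [12]
  Merge: [8] + [12] -> [8, 12]
  Split: [20, 19] -> [20] and [19]
  Merge: [20] + [19] -> [19, 20]
Merge: [8, 12] + [19, 20] -> [8, 12, 19, 20]

Final sorted array: [8, 12, 19, 20]

The merge sort proceeds by recursively splitting the array and merging sorted halves.
After all merges, the sorted array is [8, 12, 19, 20].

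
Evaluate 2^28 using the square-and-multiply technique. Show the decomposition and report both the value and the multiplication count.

Computing 2^28 by squaring (build up from 2^1; each line after the first costs one multiplication):

2^1 = 2
2^2 = (2^1)^2 = 2^2 = 4
2^3 = 2 * 2^2 = 2 * 4 = 8
2^6 = (2^3)^2 = 8^2 = 64
2^7 = 2 * 2^6 = 2 * 64 = 128
2^14 = (2^7)^2 = 128^2 = 16384
2^28 = (2^14)^2 = 16384^2 = 268435456

Result: 268435456
Multiplications needed: 6 (6 lines after 2^1)

2^28 = 268435456. Using exponentiation by squaring, this requires 6 multiplications. The key idea: if the exponent is even, square the half-power; if odd, multiply by the base once.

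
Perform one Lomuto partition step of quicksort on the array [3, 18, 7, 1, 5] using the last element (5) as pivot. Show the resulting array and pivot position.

Lomuto partition with pivot = 5:

Initial array: [3, 18, 7, 1, 5]

arr[0]=3 <= 5: swap with position 0, array becomes [3, 18, 7, 1, 5]
arr[1]=18 > 5: no swap
arr[2]=7 > 5: no swap
arr[3]=1 <= 5: swap with position 1, array becomes [3, 1, 7, 18, 5]

Place pivot at position 2: [3, 1, 5, 18, 7]
Pivot position: 2

After partitioning with pivot 5, the array becomes [3, 1, 5, 18, 7]. The pivot is placed at index 2. All elements to the left of the pivot are <= 5, and all elements to the right are > 5.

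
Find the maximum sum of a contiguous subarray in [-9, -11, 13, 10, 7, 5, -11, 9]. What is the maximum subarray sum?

Using Kadane's algorithm on [-9, -11, 13, 10, 7, 5, -11, 9]:

Scanning through the array:
Position 1 (value -11): max_ending_here = -11, max_so_far = -9
Position 2 (value 13): max_ending_here = 13, max_so_far = 13
Position 3 (value 10): max_ending_here = 23, max_so_far = 23
Position 4 (value 7): max_ending_here = 30, max_so_far = 30
Position 5 (value 5): max_ending_here = 35, max_so_far = 35
Position 6 (value -11): max_ending_here = 24, max_so_far = 35
Position 7 (value 9): max_ending_here = 33, max_so_far = 35

Maximum subarray: [13, 10, 7, 5]
Maximum sum: 35

The maximum subarray is [13, 10, 7, 5] with sum 35. This subarray runs from index 2 to index 5.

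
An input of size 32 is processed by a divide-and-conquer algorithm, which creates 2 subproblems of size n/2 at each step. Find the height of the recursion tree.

For divide and conquer with division factor 2:

Problem sizes at each level:
Level 0: 32
Level 1: 16
Level 2: 8
Level 3: 4
Level 4: 2
Level 5: 1

The root is level 0 and the size-1 base case is level 5 (the tree spans levels 0 through 5, i.e. 6 levels counting the root), so the depth is the number of divisions: log_2(32) = 5

The recursion tree depth is log_2(32) = 5. At each level, the problem size is divided by 2, so it takes 5 divisions to reduce to a base case of size 1. The algorithm makes 2 recursive calls at each level.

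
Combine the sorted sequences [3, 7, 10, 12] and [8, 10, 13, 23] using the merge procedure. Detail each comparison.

Merging process:

Compare 3 vs 8: take 3 from left. Merged: [3]
Compare 7 vs 8: take 7 from left. Merged: [3, 7]
Compare 10 vs 8: take 8 from right. Merged: [3, 7, 8]
Compare 10 vs 10: take 10 from left. Merged: [3, 7, 8, 10]
Compare 12 vs 10: take 10 from right. Merged: [3, 7, 8, 10, 10]
Compare 12 vs 13: take 12 from left. Merged: [3, 7, 8, 10, 10, 12]
Append remaining from right: [13, 23]. Merged: [3, 7, 8, 10, 10, 12, 13, 23]

Final merged array: [3, 7, 8, 10, 10, 12, 13, 23]
Total comparisons: 6

The merged array is [3, 7, 8, 10, 10, 12, 13, 23], requiring 6 comparisons. The merge step runs in O(n) time where n is the total number of elements.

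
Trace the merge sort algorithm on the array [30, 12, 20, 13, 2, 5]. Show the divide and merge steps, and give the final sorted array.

Merge sort trace:

Split: [30, 12, 20, 13, 2, 5] -> [30, 12, 20] and [13, 2, 5]
  Split: [30, 12, 20] -> [30] and [12, 20]
    Split: [12, 20] -> [12] and [20]
    Merge: [12] + [20] -> [12, 20]
  Merge: [30] + [12, 20] -> [12, 20, 30]
  Split: [13, 2, 5] -> [13] and [2, 5]
    Split: [2, 5] -> [2] and [5]
    Merge: [2] + [5] -> [2, 5]
  Merge: [13] + [2, 5] -> [2, 5, 13]
Merge: [12, 20, 30] + [2, 5, 13] -> [2, 5, 12, 13, 20, 30]

Final sorted array: [2, 5, 12, 13, 20, 30]

The merge sort proceeds by recursively splitting the array and merging sorted halves.
After all merges, the sorted array is [2, 5, 12, 13, 20, 30].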